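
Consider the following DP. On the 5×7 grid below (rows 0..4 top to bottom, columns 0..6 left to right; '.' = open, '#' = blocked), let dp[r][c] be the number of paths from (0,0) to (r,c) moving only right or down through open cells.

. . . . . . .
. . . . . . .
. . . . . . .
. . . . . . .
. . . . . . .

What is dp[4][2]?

r\c   0   1   2   3   4   5   6
  0   1   1   1   1   1   1   1
  1   1   2   3   4   5   6   7
  2   1   3   6  10  15  21  28
  3   1   4  10  20  35  56  84
  4   1   5  15  35  70 126 210

15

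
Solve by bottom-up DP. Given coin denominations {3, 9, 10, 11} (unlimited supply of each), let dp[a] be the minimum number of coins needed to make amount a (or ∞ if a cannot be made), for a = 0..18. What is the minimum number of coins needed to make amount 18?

2

 a  0  1  2  3  4  5  6  7  8  9 10 11 12 13 14 15 16 17 18
dp  0  -  -  1  -  -  2  -  -  1  1  1  2  2  2  3  3  3  2
(- denotes ∞ / unreachable)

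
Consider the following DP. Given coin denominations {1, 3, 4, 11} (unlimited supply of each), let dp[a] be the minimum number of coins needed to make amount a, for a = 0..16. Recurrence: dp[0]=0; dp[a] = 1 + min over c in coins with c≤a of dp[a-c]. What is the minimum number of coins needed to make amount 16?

 a  0  1  2  3  4  5  6  7  8  9 10 11 12 13 14 15 16
dp  0  1  2  1  1  2  2  2  2  3  3  1  2  3  2  2  3

3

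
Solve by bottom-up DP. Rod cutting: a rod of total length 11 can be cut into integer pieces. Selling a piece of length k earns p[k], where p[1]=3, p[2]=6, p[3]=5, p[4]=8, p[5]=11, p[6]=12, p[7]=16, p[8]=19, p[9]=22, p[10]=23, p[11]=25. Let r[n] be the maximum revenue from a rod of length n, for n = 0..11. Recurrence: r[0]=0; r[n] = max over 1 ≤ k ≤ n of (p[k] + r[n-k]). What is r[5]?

   n    0    1    2    3    4    5    6    7    8    9   10   11
r[n]    0    3    6    9   12   15   18   21   24   27   30   33

15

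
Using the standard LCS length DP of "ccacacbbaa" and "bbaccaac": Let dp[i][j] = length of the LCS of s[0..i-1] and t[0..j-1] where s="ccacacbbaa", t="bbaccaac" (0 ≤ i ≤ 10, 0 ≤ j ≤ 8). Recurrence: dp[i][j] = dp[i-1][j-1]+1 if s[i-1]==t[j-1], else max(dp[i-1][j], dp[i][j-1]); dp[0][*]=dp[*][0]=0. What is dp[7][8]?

5

   ''  b  b  a  c  c  a  a  c
''  0  0  0  0  0  0  0  0  0
 c  0  0  0  0  1  1  1  1  1
 c  0  0  0  0  1  2  2  2  2
 a  0  0  0  1  1  2  3  3  3
 c  0  0  0  1  2  2  3  3  4
 a  0  0  0  1  2  2  3  4  4
 c  0  0  0  1  2  3  3  4  5
 b  0  1  1  1  2  3  3  4  5
 b  0  1  2  2  2  3  3  4  5
 a  0  1  2  3  3  3  4  4  5
 a  0  1  2  3  3  3  4  5  5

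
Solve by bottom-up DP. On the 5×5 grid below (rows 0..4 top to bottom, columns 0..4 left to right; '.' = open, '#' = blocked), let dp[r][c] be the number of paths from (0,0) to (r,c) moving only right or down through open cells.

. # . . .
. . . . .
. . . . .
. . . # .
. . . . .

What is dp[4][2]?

10

r\c   0   1   2   3   4
  0   1   0   0   0   0
  1   1   1   1   1   1
  2   1   2   3   4   5
  3   1   3   6   0   5
  4   1   4  10  10  15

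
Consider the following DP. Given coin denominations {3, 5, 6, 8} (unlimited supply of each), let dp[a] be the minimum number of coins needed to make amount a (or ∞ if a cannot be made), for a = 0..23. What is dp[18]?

 a  0  1  2  3  4  5  6  7  8  9 10 11 12 13 14 15 16 17 18 19 20 21 22 23
dp  0  -  -  1  -  1  1  -  1  2  2  2  2  2  2  3  2  3  3  3  3  3  3  4
(- denotes ∞ / unreachable)

3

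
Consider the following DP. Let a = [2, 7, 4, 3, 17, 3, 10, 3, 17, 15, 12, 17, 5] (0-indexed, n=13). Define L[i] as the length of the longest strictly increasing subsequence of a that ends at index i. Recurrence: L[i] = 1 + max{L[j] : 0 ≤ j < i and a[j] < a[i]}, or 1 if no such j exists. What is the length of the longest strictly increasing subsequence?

   i    0    1    2    3    4    5    6    7    8    9   10   11   12
a[i]    2    7    4    3   17    3   10    3   17   15   12   17    5
L[i]    1    2    2    2    3    2    3    2    4    4    4    5    3

5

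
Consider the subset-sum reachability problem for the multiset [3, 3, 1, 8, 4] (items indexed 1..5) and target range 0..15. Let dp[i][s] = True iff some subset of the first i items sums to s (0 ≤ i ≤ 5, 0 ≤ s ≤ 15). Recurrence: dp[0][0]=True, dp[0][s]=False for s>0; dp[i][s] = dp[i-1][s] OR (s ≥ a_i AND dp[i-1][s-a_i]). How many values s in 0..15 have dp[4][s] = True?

12

i\s   0   1   2   3   4   5   6   7   8   9  10  11  12  13  14  15
  0   T   F   F   F   F   F   F   F   F   F   F   F   F   F   F   F
  1   T   F   F   T   F   F   F   F   F   F   F   F   F   F   F   F
  2   T   F   F   T   F   F   T   F   F   F   F   F   F   F   F   F
  3   T   T   F   T   T   F   T   T   F   F   F   F   F   F   F   F
  4   T   T   F   T   T   F   T   T   T   T   F   T   T   F   T   T
  5   T   T   F   T   T   T   T   T   T   T   T   T   T   T   T   T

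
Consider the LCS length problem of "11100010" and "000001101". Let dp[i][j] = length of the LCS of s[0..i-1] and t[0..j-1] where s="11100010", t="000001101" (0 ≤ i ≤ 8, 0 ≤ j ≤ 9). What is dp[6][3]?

3

   ''  0  0  0  0  0  1  1  0  1
''  0  0  0  0  0  0  0  0  0  0
 1  0  0  0  0  0  0  1  1  1  1
 1  0  0  0  0  0  0  1  2  2  2
 1  0  0  0  0  0  0  1  2  2  3
 0  0  1  1  1  1  1  1  2  3  3
 0  0  1  2  2  2  2  2  2  3  3
 0  0  1  2  3  3  3  3  3  3  3
 1  0  1  2  3  3  3  4  4  4  4
 0  0  1  2  3  4  4  4  4  5  5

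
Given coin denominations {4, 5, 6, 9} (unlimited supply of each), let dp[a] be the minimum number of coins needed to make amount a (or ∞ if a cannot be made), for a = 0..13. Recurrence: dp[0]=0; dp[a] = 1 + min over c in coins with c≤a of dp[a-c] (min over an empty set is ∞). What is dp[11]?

2

 a  0  1  2  3  4  5  6  7  8  9 10 11 12 13
dp  0  -  -  -  1  1  1  -  2  1  2  2  2  2
(- denotes ∞ / unreachable)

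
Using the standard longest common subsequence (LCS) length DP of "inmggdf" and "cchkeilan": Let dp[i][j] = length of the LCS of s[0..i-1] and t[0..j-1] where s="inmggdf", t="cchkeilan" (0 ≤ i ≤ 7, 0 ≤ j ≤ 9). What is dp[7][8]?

   ''  c  c  h  k  e  i  l  a  n
''  0  0  0  0  0  0  0  0  0  0
 i  0  0  0  0  0  0  1  1  1  1
 n  0  0  0  0  0  0  1  1  1  2
 m  0  0  0  0  0  0  1  1  1  2
 g  0  0  0  0  0  0  1  1  1  2
 g  0  0  0  0  0  0  1  1  1  2
 d  0  0  0  0  0  0  1  1  1  2
 f  0  0  0  0  0  0  1  1  1  2

1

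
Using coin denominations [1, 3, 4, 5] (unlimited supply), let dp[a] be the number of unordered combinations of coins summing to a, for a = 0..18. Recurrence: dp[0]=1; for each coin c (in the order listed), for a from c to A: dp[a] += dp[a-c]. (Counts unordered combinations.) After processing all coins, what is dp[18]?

after  coin     0     1     2     3     4     5     6     7     8     9    10    11    12    13    14    15    16    17    18
          1     1     1     1     1     1     1     1     1     1     1     1     1     1     1     1     1     1     1     1
          3     1     1     1     2     2     2     3     3     3     4     4     4     5     5     5     6     6     6     7
          4     1     1     1     2     3     3     4     5     6     7     8     9    11    12    13    15    17    18    20
          5     1     1     1     2     3     4     5     6     8    10    12    14    17    20    23    27    31    35    40

40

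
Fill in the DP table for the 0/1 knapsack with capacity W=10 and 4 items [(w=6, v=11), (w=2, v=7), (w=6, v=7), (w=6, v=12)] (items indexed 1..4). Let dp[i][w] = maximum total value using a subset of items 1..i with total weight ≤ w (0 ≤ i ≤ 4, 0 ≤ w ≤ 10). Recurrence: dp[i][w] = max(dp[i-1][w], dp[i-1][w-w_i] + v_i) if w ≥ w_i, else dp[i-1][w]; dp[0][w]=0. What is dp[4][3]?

7

i\w   0   1   2   3   4   5   6   7   8   9  10
  0   0   0   0   0   0   0   0   0   0   0   0
  1   0   0   0   0   0   0  11  11  11  11  11
  2   0   0   7   7   7   7  11  11  18  18  18
  3   0   0   7   7   7   7  11  11  18  18  18
  4   0   0   7   7   7   7  12  12  19  19  19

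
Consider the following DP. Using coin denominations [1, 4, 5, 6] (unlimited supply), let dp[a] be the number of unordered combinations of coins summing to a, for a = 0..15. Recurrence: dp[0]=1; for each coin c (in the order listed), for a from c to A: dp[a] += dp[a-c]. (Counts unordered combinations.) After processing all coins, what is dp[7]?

after  coin     0     1     2     3     4     5     6     7     8     9    10    11    12    13    14    15
          1     1     1     1     1     1     1     1     1     1     1     1     1     1     1     1     1
          4     1     1     1     1     2     2     2     2     3     3     3     3     4     4     4     4
          5     1     1     1     1     2     3     3     3     4     5     6     6     7     8     9    10
          6     1     1     1     1     2     3     4     4     5     6     8     9    11    12    14    16

4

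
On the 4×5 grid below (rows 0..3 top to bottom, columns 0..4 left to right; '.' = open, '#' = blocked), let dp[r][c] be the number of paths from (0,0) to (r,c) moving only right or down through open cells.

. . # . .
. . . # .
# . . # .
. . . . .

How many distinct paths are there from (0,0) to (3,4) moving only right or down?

6

r\c   0   1   2   3   4
  0   1   1   0   0   0
  1   1   2   2   0   0
  2   0   2   4   0   0
  3   0   2   6   6   6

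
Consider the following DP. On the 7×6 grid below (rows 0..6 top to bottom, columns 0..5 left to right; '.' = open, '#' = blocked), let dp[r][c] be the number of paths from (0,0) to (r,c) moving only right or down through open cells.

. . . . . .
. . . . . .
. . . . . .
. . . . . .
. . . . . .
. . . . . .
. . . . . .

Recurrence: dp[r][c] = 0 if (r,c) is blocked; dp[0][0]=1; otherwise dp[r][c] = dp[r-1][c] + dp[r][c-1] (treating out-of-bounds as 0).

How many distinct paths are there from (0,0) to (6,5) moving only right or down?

r\c   0   1   2   3   4   5
  0   1   1   1   1   1   1
  1   1   2   3   4   5   6
  2   1   3   6  10  15  21
  3   1   4  10  20  35  56
  4   1   5  15  35  70 126
  5   1   6  21  56 126 252
  6   1   7  28  84 210 462

462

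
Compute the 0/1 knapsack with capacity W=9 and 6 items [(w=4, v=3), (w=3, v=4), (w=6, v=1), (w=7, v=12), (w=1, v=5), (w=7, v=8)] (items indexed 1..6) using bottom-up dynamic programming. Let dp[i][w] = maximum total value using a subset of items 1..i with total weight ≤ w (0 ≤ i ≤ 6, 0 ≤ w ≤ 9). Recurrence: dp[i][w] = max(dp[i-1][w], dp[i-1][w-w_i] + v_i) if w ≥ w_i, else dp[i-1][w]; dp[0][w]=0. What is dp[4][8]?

12

i\w   0   1   2   3   4   5   6   7   8   9
  0   0   0   0   0   0   0   0   0   0   0
  1   0   0   0   0   3   3   3   3   3   3
  2   0   0   0   4   4   4   4   7   7   7
  3   0   0   0   4   4   4   4   7   7   7
  4   0   0   0   4   4   4   4  12  12  12
  5   0   5   5   5   9   9   9  12  17  17
  6   0   5   5   5   9   9   9  12  17  17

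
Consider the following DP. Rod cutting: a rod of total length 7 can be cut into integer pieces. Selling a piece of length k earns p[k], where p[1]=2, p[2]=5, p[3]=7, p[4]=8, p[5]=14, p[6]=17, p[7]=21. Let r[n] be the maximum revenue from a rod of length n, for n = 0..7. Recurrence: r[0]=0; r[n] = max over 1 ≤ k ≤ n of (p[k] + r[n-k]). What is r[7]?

   n    0    1    2    3    4    5    6    7
r[n]    0    2    5    7   10   14   17   21

21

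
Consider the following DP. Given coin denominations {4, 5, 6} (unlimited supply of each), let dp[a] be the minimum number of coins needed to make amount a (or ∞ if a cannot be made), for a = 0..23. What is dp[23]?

 a  0  1  2  3  4  5  6  7  8  9 10 11 12 13 14 15 16 17 18 19 20 21 22 23
dp  0  -  -  -  1  1  1  -  2  2  2  2  2  3  3  3  3  3  3  4  4  4  4  4
(- denotes ∞ / unreachable)

4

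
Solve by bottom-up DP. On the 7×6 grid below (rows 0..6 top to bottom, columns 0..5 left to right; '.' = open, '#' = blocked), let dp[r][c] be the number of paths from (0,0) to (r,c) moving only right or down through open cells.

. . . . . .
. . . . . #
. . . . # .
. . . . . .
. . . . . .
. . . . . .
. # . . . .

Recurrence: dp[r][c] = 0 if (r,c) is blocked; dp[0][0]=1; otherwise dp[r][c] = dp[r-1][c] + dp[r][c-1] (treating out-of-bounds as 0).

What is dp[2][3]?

r\c   0   1   2   3   4   5
  0   1   1   1   1   1   1
  1   1   2   3   4   5   0
  2   1   3   6  10   0   0
  3   1   4  10  20  20  20
  4   1   5  15  35  55  75
  5   1   6  21  56 111 186
  6   1   0  21  77 188 374

10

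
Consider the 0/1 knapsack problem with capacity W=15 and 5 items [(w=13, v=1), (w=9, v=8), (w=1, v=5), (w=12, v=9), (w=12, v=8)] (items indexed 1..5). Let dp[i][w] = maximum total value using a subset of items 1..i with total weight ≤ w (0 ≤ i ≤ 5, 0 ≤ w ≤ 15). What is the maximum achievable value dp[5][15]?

i\w   0   1   2   3   4   5   6   7   8   9  10  11  12  13  14  15
  0   0   0   0   0   0   0   0   0   0   0   0   0   0   0   0   0
  1   0   0   0   0   0   0   0   0   0   0   0   0   0   1   1   1
  2   0   0   0   0   0   0   0   0   0   8   8   8   8   8   8   8
  3   0   5   5   5   5   5   5   5   5   8  13  13  13  13  13  13
  4   0   5   5   5   5   5   5   5   5   8  13  13  13  14  14  14
  5   0   5   5   5   5   5   5   5   5   8  13  13  13  14  14  14

14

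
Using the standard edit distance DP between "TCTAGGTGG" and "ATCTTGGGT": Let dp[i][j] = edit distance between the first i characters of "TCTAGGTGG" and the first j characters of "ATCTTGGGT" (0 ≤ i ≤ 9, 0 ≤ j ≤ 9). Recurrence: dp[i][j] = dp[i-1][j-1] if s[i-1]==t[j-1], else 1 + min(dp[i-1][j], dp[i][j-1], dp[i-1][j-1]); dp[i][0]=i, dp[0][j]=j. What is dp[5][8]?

   ''  A  T  C  T  T  G  G  G  T
''  0  1  2  3  4  5  6  7  8  9
 T  1  1  1  2  3  4  5  6  7  8
 C  2  2  2  1  2  3  4  5  6  7
 T  3  3  2  2  1  2  3  4  5  6
 A  4  3  3  3  2  2  3  4  5  6
 G  5  4  4  4  3  3  2  3  4  5
 G  6  5  5  5  4  4  3  2  3  4
 T  7  6  5  6  5  4  4  3  3  3
 G  8  7  6  6  6  5  4  4  3  4
 G  9  8  7  7  7  6  5  4  4  4

4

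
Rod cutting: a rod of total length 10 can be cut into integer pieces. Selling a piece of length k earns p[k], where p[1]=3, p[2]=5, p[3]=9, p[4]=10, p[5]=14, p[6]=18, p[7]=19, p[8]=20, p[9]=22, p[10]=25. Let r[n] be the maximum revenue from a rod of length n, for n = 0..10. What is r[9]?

27

   n    0    1    2    3    4    5    6    7    8    9   10
r[n]    0    3    6    9   12   15   18   21   24   27   30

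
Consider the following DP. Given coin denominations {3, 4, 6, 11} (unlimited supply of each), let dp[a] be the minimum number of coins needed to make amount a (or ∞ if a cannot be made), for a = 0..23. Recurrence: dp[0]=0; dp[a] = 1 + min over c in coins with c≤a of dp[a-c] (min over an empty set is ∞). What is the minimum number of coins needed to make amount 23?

3

 a  0  1  2  3  4  5  6  7  8  9 10 11 12 13 14 15 16 17 18 19 20 21 22 23
dp  0  -  -  1  1  -  1  2  2  2  2  1  2  3  2  2  3  2  3  3  3  3  2  3
(- denotes ∞ / unreachable)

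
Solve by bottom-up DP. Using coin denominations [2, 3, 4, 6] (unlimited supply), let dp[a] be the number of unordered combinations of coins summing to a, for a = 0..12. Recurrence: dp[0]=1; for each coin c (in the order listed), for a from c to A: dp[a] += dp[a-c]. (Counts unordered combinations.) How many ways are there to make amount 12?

after  coin     0     1     2     3     4     5     6     7     8     9    10    11    12
          2     1     0     1     0     1     0     1     0     1     0     1     0     1
          3     1     0     1     1     1     1     2     1     2     2     2     2     3
          4     1     0     1     1     2     1     3     2     4     3     5     4     7
          6     1     0     1     1     2     1     4     2     5     4     7     5    11

11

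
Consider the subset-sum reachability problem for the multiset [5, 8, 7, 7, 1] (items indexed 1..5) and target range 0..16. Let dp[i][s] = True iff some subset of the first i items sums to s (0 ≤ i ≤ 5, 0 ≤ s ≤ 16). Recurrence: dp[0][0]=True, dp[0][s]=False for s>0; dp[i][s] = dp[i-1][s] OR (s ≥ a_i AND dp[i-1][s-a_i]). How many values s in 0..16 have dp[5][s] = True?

12

i\s   0   1   2   3   4   5   6   7   8   9  10  11  12  13  14  15  16
  0   T   F   F   F   F   F   F   F   F   F   F   F   F   F   F   F   F
  1   T   F   F   F   F   T   F   F   F   F   F   F   F   F   F   F   F
  2   T   F   F   F   F   T   F   F   T   F   F   F   F   T   F   F   F
  3   T   F   F   F   F   T   F   T   T   F   F   F   T   T   F   T   F
  4   T   F   F   F   F   T   F   T   T   F   F   F   T   T   T   T   F
  5   T   T   F   F   F   T   T   T   T   T   F   F   T   T   T   T   T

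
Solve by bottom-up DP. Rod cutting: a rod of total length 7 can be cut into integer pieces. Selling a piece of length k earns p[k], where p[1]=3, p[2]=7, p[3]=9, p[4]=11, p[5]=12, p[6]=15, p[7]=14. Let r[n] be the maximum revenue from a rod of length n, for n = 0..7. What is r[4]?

   n    0    1    2    3    4    5    6    7
r[n]    0    3    7   10   14   17   21   24

14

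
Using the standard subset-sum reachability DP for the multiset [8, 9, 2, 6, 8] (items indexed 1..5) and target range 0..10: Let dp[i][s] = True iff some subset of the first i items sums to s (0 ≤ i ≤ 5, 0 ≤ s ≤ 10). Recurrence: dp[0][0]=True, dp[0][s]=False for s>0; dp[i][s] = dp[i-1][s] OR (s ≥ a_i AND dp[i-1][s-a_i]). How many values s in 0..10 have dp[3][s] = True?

i\s   0   1   2   3   4   5   6   7   8   9  10
  0   T   F   F   F   F   F   F   F   F   F   F
  1   T   F   F   F   F   F   F   F   T   F   F
  2   T   F   F   F   F   F   F   F   T   T   F
  3   T   F   T   F   F   F   F   F   T   T   T
  4   T   F   T   F   F   F   T   F   T   T   T
  5   T   F   T   F   F   F   T   F   T   T   T

5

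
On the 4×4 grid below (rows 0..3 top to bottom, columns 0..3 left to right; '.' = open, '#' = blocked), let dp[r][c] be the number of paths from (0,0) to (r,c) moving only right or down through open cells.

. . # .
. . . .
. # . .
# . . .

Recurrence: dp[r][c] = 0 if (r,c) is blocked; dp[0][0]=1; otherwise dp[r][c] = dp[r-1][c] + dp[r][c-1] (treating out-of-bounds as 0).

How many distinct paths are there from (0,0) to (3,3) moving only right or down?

r\c   0   1   2   3
  0   1   1   0   0
  1   1   2   2   2
  2   1   0   2   4
  3   0   0   2   6

6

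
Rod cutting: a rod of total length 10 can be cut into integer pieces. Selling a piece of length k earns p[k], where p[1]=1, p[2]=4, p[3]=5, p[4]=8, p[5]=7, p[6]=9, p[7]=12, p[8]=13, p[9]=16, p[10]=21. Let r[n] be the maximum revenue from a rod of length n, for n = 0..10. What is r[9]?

   n    0    1    2    3    4    5    6    7    8    9   10
r[n]    0    1    4    5    8    9   12   13   16   17   21

17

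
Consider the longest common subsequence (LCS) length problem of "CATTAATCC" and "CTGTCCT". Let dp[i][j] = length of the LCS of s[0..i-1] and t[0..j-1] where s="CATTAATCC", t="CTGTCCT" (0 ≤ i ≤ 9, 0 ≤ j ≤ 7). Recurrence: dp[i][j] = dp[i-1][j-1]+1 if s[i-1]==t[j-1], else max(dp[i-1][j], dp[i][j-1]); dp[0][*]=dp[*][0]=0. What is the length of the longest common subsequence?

   ''  C  T  G  T  C  C  T
''  0  0  0  0  0  0  0  0
 C  0  1  1  1  1  1  1  1
 A  0  1  1  1  1  1  1  1
 T  0  1  2  2  2  2  2  2
 T  0  1  2  2  3  3  3  3
 A  0  1  2  2  3  3  3  3
 A  0  1  2  2  3  3  3  3
 T  0  1  2  2  3  3  3  4
 C  0  1  2  2  3  4  4  4
 C  0  1  2  2  3  4  5  5

5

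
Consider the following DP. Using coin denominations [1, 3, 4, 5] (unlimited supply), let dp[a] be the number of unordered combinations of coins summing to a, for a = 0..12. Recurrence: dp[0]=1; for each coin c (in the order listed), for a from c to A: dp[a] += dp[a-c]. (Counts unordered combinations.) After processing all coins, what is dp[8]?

after  coin     0     1     2     3     4     5     6     7     8     9    10    11    12
          1     1     1     1     1     1     1     1     1     1     1     1     1     1
          3     1     1     1     2     2     2     3     3     3     4     4     4     5
          4     1     1     1     2     3     3     4     5     6     7     8     9    11
          5     1     1     1     2     3     4     5     6     8    10    12    14    17

8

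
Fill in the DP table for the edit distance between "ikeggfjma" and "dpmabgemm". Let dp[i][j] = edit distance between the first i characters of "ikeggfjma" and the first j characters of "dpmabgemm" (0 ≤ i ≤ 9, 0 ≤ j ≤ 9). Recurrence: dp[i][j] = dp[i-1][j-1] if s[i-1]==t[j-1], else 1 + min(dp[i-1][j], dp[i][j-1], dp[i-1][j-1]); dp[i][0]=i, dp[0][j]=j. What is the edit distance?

   ''  d  p  m  a  b  g  e  m  m
''  0  1  2  3  4  5  6  7  8  9
 i  1  1  2  3  4  5  6  7  8  9
 k  2  2  2  3  4  5  6  7  8  9
 e  3  3  3  3  4  5  6  6  7  8
 g  4  4  4  4  4  5  5  6  7  8
 g  5  5  5  5  5  5  5  6  7  8
 f  6  6  6  6  6  6  6  6  7  8
 j  7  7  7  7  7  7  7  7  7  8
 m  8  8  8  7  8  8  8  8  7  7
 a  9  9  9  8  7  8  9  9  8  8

8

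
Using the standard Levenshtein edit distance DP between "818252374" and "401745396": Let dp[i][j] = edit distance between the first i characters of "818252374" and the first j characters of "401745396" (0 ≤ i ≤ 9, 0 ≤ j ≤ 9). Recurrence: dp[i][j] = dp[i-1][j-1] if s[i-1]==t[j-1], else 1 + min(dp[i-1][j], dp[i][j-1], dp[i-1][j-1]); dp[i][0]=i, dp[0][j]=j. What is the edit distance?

   ''  4  0  1  7  4  5  3  9  6
''  0  1  2  3  4  5  6  7  8  9
 8  1  1  2  3  4  5  6  7  8  9
 1  2  2  2  2  3  4  5  6  7  8
 8  3  3  3  3  3  4  5  6  7  8
 2  4  4  4  4  4  4  5  6  7  8
 5  5  5  5  5  5  5  4  5  6  7
 2  6  6  6  6  6  6  5  5  6  7
 3  7  7  7  7  7  7  6  5  6  7
 7  8  8  8  8  7  8  7  6  6  7
 4  9  8  9  9  8  7  8  7  7  7

7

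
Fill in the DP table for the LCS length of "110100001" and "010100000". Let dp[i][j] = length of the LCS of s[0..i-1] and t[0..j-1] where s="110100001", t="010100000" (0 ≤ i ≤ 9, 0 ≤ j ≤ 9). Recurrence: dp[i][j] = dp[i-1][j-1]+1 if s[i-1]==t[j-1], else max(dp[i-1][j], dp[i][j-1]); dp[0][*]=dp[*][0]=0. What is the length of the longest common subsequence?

7

   ''  0  1  0  1  0  0  0  0  0
''  0  0  0  0  0  0  0  0  0  0
 1  0  0  1  1  1  1  1  1  1  1
 1  0  0  1  1  2  2  2  2  2  2
 0  0  1  1  2  2  3  3  3  3  3
 1  0  1  2  2  3  3  3  3  3  3
 0  0  1  2  3  3  4  4  4  4  4
 0  0  1  2  3  3  4  5  5  5  5
 0  0  1  2  3  3  4  5  6  6  6
 0  0  1  2  3  3  4  5  6  7  7
 1  0  1  2  3  4  4  5  6  7  7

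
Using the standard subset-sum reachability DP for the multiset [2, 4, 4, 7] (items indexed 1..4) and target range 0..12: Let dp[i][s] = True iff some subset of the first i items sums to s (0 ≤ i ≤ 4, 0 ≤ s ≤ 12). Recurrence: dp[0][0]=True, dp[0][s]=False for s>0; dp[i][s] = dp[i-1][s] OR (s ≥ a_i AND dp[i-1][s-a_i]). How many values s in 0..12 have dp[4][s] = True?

9

i\s   0   1   2   3   4   5   6   7   8   9  10  11  12
  0   T   F   F   F   F   F   F   F   F   F   F   F   F
  1   T   F   T   F   F   F   F   F   F   F   F   F   F
  2   T   F   T   F   T   F   T   F   F   F   F   F   F
  3   T   F   T   F   T   F   T   F   T   F   T   F   F
  4   T   F   T   F   T   F   T   T   T   T   T   T   F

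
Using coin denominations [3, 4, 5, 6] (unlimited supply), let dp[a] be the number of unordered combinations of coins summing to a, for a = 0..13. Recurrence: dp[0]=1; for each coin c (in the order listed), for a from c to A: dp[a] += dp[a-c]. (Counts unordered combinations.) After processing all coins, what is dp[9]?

after  coin     0     1     2     3     4     5     6     7     8     9    10    11    12    13
          3     1     0     0     1     0     0     1     0     0     1     0     0     1     0
          4     1     0     0     1     1     0     1     1     1     1     1     1     2     1
          5     1     0     0     1     1     1     1     1     2     2     2     2     3     3
          6     1     0     0     1     1     1     2     1     2     3     3     3     5     4

3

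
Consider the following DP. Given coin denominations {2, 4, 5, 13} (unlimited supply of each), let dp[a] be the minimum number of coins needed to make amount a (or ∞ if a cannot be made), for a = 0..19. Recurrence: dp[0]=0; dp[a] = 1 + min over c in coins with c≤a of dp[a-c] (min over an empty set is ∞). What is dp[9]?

 a  0  1  2  3  4  5  6  7  8  9 10 11 12 13 14 15 16 17 18 19
dp  0  -  1  -  1  1  2  2  2  2  2  3  3  1  3  2  4  2  2  3
(- denotes ∞ / unreachable)

2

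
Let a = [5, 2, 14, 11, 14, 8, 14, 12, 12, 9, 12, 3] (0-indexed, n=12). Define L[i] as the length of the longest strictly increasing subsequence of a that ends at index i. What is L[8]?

3

   i    0    1    2    3    4    5    6    7    8    9   10   11
a[i]    5    2   14   11   14    8   14   12   12    9   12    3
L[i]    1    1    2    2    3    2    3    3    3    3    4    2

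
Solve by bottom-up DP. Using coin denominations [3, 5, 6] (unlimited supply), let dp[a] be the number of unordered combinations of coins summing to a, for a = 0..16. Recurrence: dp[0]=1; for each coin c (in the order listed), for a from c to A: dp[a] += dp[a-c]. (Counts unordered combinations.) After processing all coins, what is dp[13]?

after  coin     0     1     2     3     4     5     6     7     8     9    10    11    12    13    14    15    16
          3     1     0     0     1     0     0     1     0     0     1     0     0     1     0     0     1     0
          5     1     0     0     1     0     1     1     0     1     1     1     1     1     1     1     2     1
          6     1     0     0     1     0     1     2     0     1     2     1     2     3     1     2     4     2

1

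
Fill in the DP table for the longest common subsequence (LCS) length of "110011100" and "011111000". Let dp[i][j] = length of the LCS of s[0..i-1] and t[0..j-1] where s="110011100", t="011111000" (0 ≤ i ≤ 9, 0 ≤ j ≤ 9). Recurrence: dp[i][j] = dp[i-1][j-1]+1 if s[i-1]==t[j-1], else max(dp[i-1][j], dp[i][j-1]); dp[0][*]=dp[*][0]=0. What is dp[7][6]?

5

   ''  0  1  1  1  1  1  0  0  0
''  0  0  0  0  0  0  0  0  0  0
 1  0  0  1  1  1  1  1  1  1  1
 1  0  0  1  2  2  2  2  2  2  2
 0  0  1  1  2  2  2  2  3  3  3
 0  0  1  1  2  2  2  2  3  4  4
 1  0  1  2  2  3  3  3  3  4  4
 1  0  1  2  3  3  4  4  4  4  4
 1  0  1  2  3  4  4  5  5  5  5
 0  0  1  2  3  4  4  5  6  6  6
 0  0  1  2  3  4  4  5  6  7  7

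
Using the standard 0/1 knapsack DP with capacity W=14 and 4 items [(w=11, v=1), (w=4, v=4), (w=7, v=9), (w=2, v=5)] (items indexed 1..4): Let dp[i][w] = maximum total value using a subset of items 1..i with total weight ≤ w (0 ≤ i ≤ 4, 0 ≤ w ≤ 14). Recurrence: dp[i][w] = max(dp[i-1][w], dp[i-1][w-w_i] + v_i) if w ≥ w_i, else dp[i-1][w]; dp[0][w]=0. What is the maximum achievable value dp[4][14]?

i\w   0   1   2   3   4   5   6   7   8   9  10  11  12  13  14
  0   0   0   0   0   0   0   0   0   0   0   0   0   0   0   0
  1   0   0   0   0   0   0   0   0   0   0   0   1   1   1   1
  2   0   0   0   0   4   4   4   4   4   4   4   4   4   4   4
  3   0   0   0   0   4   4   4   9   9   9   9  13  13  13  13
  4   0   0   5   5   5   5   9   9   9  14  14  14  14  18  18

18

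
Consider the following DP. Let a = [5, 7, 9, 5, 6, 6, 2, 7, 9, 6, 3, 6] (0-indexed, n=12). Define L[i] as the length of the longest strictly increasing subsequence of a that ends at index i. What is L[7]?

   i    0    1    2    3    4    5    6    7    8    9   10   11
a[i]    5    7    9    5    6    6    2    7    9    6    3    6
L[i]    1    2    3    1    2    2    1    3    4    2    2    3

3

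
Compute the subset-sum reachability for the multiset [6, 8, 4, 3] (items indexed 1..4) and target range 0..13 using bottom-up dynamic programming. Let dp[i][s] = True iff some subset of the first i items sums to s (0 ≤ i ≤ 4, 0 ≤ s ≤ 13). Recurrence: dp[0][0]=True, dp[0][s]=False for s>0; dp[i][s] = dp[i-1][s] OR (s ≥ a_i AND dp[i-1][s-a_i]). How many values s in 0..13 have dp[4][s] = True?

11

i\s   0   1   2   3   4   5   6   7   8   9  10  11  12  13
  0   T   F   F   F   F   F   F   F   F   F   F   F   F   F
  1   T   F   F   F   F   F   T   F   F   F   F   F   F   F
  2   T   F   F   F   F   F   T   F   T   F   F   F   F   F
  3   T   F   F   F   T   F   T   F   T   F   T   F   T   F
  4   T   F   F   T   T   F   T   T   T   T   T   T   T   T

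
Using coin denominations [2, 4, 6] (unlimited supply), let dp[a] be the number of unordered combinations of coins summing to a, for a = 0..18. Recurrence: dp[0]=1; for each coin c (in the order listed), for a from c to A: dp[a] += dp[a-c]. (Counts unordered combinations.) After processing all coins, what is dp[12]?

7

after  coin     0     1     2     3     4     5     6     7     8     9    10    11    12    13    14    15    16    17    18
          2     1     0     1     0     1     0     1     0     1     0     1     0     1     0     1     0     1     0     1
          4     1     0     1     0     2     0     2     0     3     0     3     0     4     0     4     0     5     0     5
          6     1     0     1     0     2     0     3     0     4     0     5     0     7     0     8     0    10     0    12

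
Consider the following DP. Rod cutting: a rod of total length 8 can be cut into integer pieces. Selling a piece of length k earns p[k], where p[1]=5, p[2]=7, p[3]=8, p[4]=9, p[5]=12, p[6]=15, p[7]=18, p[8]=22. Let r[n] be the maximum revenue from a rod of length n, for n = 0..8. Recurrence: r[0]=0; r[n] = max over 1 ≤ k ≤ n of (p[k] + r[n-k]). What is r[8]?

   n    0    1    2    3    4    5    6    7    8
r[n]    0    5   10   15   20   25   30   35   40

40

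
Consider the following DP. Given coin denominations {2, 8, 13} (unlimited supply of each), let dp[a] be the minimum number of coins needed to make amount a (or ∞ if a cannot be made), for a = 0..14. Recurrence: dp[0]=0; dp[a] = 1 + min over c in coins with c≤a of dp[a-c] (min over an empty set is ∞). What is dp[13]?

1

 a  0  1  2  3  4  5  6  7  8  9 10 11 12 13 14
dp  0  -  1  -  2  -  3  -  1  -  2  -  3  1  4
(- denotes ∞ / unreachable)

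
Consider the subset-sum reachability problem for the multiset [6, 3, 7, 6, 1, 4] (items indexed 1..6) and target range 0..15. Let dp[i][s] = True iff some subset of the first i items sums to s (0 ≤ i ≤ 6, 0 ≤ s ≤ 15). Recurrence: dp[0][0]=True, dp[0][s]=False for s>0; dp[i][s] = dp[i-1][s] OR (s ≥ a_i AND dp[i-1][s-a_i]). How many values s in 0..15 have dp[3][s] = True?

i\s   0   1   2   3   4   5   6   7   8   9  10  11  12  13  14  15
  0   T   F   F   F   F   F   F   F   F   F   F   F   F   F   F   F
  1   T   F   F   F   F   F   T   F   F   F   F   F   F   F   F   F
  2   T   F   F   T   F   F   T   F   F   T   F   F   F   F   F   F
  3   T   F   F   T   F   F   T   T   F   T   T   F   F   T   F   F
  4   T   F   F   T   F   F   T   T   F   T   T   F   T   T   F   T
  5   T   T   F   T   T   F   T   T   T   T   T   T   T   T   T   T
  6   T   T   F   T   T   T   T   T   T   T   T   T   T   T   T   T

7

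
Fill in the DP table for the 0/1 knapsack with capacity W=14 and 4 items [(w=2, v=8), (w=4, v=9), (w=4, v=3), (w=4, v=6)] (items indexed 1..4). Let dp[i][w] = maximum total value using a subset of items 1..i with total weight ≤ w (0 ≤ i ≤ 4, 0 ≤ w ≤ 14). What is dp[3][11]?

20

i\w   0   1   2   3   4   5   6   7   8   9  10  11  12  13  14
  0   0   0   0   0   0   0   0   0   0   0   0   0   0   0   0
  1   0   0   8   8   8   8   8   8   8   8   8   8   8   8   8
  2   0   0   8   8   9   9  17  17  17  17  17  17  17  17  17
  3   0   0   8   8   9   9  17  17  17  17  20  20  20  20  20
  4   0   0   8   8   9   9  17  17  17  17  23  23  23  23  26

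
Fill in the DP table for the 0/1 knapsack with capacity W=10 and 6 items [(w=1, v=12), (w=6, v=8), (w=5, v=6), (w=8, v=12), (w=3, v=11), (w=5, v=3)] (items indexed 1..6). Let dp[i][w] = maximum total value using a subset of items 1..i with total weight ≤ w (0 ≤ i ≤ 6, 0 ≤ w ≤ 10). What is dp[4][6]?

18

i\w   0   1   2   3   4   5   6   7   8   9  10
  0   0   0   0   0   0   0   0   0   0   0   0
  1   0  12  12  12  12  12  12  12  12  12  12
  2   0  12  12  12  12  12  12  20  20  20  20
  3   0  12  12  12  12  12  18  20  20  20  20
  4   0  12  12  12  12  12  18  20  20  24  24
  5   0  12  12  12  23  23  23  23  23  29  31
  6   0  12  12  12  23  23  23  23  23  29  31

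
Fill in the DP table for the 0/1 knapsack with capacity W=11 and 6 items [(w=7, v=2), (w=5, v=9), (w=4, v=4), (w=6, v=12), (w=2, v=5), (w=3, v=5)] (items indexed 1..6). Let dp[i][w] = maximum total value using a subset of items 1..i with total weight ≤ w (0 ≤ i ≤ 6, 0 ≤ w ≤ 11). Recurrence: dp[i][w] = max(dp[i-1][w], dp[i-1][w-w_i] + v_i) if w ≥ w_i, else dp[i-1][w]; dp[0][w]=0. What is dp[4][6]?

12

i\w   0   1   2   3   4   5   6   7   8   9  10  11
  0   0   0   0   0   0   0   0   0   0   0   0   0
  1   0   0   0   0   0   0   0   2   2   2   2   2
  2   0   0   0   0   0   9   9   9   9   9   9   9
  3   0   0   0   0   4   9   9   9   9  13  13  13
  4   0   0   0   0   4   9  12  12  12  13  16  21
  5   0   0   5   5   5   9  12  14  17  17  17  21
  6   0   0   5   5   5  10  12  14  17  17  19  22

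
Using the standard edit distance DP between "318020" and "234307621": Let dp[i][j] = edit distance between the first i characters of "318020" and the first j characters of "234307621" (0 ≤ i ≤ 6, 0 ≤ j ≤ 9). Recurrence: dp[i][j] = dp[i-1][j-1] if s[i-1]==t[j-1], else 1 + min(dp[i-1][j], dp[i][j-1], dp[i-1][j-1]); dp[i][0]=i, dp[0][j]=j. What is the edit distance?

6

   ''  2  3  4  3  0  7  6  2  1
''  0  1  2  3  4  5  6  7  8  9
 3  1  1  1  2  3  4  5  6  7  8
 1  2  2  2  2  3  4  5  6  7  7
 8  3  3  3  3  3  4  5  6  7  8
 0  4  4  4  4  4  3  4  5  6  7
 2  5  4  5  5  5  4  4  5  5  6
 0  6  5  5  6  6  5  5  5  6  6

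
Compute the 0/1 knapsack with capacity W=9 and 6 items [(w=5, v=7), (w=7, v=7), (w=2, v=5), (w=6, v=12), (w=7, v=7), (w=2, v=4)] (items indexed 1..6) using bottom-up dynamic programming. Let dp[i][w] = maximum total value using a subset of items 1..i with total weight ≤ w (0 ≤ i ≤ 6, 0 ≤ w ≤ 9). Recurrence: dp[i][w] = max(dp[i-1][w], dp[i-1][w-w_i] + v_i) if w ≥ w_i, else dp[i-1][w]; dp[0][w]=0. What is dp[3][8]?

12

i\w   0   1   2   3   4   5   6   7   8   9
  0   0   0   0   0   0   0   0   0   0   0
  1   0   0   0   0   0   7   7   7   7   7
  2   0   0   0   0   0   7   7   7   7   7
  3   0   0   5   5   5   7   7  12  12  12
  4   0   0   5   5   5   7  12  12  17  17
  5   0   0   5   5   5   7  12  12  17  17
  6   0   0   5   5   9   9  12  12  17  17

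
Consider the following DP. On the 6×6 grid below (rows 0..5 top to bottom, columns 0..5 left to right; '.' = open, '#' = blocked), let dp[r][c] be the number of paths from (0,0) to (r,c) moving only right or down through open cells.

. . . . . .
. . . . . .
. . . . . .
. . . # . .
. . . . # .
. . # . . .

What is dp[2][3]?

10

r\c   0   1   2   3   4   5
  0   1   1   1   1   1   1
  1   1   2   3   4   5   6
  2   1   3   6  10  15  21
  3   1   4  10   0  15  36
  4   1   5  15  15   0  36
  5   1   6   0  15  15  51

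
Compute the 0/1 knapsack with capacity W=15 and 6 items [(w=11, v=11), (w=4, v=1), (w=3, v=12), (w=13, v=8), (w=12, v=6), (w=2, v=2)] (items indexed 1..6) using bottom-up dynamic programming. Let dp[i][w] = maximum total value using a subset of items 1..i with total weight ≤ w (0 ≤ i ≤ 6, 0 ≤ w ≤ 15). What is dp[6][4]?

i\w   0   1   2   3   4   5   6   7   8   9  10  11  12  13  14  15
  0   0   0   0   0   0   0   0   0   0   0   0   0   0   0   0   0
  1   0   0   0   0   0   0   0   0   0   0   0  11  11  11  11  11
  2   0   0   0   0   1   1   1   1   1   1   1  11  11  11  11  12
  3   0   0   0  12  12  12  12  13  13  13  13  13  13  13  23  23
  4   0   0   0  12  12  12  12  13  13  13  13  13  13  13  23  23
  5   0   0   0  12  12  12  12  13  13  13  13  13  13  13  23  23
  6   0   0   2  12  12  14  14  14  14  15  15  15  15  15  23  23

12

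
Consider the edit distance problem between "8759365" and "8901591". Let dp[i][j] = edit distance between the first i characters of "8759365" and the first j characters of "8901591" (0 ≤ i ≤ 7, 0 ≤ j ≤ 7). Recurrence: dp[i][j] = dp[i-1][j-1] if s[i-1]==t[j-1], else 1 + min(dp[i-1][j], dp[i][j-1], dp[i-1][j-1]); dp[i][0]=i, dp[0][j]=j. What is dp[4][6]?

   ''  8  9  0  1  5  9  1
''  0  1  2  3  4  5  6  7
 8  1  0  1  2  3  4  5  6
 7  2  1  1  2  3  4  5  6
 5  3  2  2  2  3  3  4  5
 9  4  3  2  3  3  4  3  4
 3  5  4  3  3  4  4  4  4
 6  6  5  4  4  4  5  5  5
 5  7  6  5  5  5  4  5  6

3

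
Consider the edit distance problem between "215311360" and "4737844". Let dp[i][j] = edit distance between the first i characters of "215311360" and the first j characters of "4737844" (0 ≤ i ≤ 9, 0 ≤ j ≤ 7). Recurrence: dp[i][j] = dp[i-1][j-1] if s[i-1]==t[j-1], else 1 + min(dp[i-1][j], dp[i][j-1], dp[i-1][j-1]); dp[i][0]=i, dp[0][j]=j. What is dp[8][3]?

   ''  4  7  3  7  8  4  4
''  0  1  2  3  4  5  6  7
 2  1  1  2  3  4  5  6  7
 1  2  2  2  3  4  5  6  7
 5  3  3  3  3  4  5  6  7
 3  4  4  4  3  4  5  6  7
 1  5  5  5  4  4  5  6  7
 1  6  6  6  5  5  5  6  7
 3  7  7  7  6  6  6  6  7
 6  8  8  8  7  7  7  7  7
 0  9  9  9  8  8  8  8  8

7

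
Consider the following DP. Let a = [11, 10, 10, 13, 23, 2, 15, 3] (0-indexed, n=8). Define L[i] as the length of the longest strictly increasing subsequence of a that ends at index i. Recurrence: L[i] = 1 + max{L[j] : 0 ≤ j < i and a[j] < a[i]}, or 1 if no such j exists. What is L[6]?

   i    0    1    2    3    4    5    6    7
a[i]   11   10   10   13   23    2   15    3
L[i]    1    1    1    2    3    1    3    2

3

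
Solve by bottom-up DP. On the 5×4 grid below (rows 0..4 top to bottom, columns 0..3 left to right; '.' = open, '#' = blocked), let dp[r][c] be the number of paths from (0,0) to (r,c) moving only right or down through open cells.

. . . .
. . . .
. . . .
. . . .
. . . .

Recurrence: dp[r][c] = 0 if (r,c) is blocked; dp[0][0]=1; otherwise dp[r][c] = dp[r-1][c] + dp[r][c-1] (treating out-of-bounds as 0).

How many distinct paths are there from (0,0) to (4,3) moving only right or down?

r\c   0   1   2   3
  0   1   1   1   1
  1   1   2   3   4
  2   1   3   6  10
  3   1   4  10  20
  4   1   5  15  35

35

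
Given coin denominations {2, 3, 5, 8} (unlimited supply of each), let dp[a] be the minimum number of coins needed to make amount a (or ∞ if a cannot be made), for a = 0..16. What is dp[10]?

2

 a  0  1  2  3  4  5  6  7  8  9 10 11 12 13 14 15 16
dp  0  -  1  1  2  1  2  2  1  3  2  2  3  2  3  3  2
(- denotes ∞ / unreachable)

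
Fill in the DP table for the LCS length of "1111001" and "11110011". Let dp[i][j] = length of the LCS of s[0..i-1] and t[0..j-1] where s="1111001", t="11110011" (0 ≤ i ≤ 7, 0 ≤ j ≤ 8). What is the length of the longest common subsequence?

7

   ''  1  1  1  1  0  0  1  1
''  0  0  0  0  0  0  0  0  0
 1  0  1  1  1  1  1  1  1  1
 1  0  1  2  2  2  2  2  2  2
 1  0  1  2  3  3  3  3  3  3
 1  0  1  2  3  4  4  4  4  4
 0  0  1  2  3  4  5  5  5  5
 0  0  1  2  3  4  5  6  6  6
 1  0  1  2  3  4  5  6  7  7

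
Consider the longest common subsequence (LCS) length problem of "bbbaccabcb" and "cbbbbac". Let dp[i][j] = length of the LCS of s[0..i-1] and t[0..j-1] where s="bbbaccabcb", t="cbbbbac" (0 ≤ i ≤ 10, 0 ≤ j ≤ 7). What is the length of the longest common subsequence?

5

   ''  c  b  b  b  b  a  c
''  0  0  0  0  0  0  0  0
 b  0  0  1  1  1  1  1  1
 b  0  0  1  2  2  2  2  2
 b  0  0  1  2  3  3  3  3
 a  0  0  1  2  3  3  4  4
 c  0  1  1  2  3  3  4  5
 c  0  1  1  2  3  3  4  5
 a  0  1  1  2  3  3  4  5
 b  0  1  2  2  3  4  4  5
 c  0  1  2  2  3  4  4  5
 b  0  1  2  3  3  4  4  5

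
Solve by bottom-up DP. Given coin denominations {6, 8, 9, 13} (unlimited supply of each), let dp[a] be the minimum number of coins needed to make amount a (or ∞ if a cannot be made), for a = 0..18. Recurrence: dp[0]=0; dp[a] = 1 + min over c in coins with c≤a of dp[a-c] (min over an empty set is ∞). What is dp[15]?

 a  0  1  2  3  4  5  6  7  8  9 10 11 12 13 14 15 16 17 18
dp  0  -  -  -  -  -  1  -  1  1  -  -  2  1  2  2  2  2  2
(- denotes ∞ / unreachable)

2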